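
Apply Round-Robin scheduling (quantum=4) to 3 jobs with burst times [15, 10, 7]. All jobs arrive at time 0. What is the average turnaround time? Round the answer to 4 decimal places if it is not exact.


Time quantum = 4
Execution trace:
  J1 runs 4 units, time = 4
  J2 runs 4 units, time = 8
  J3 runs 4 units, time = 12
  J1 runs 4 units, time = 16
  J2 runs 4 units, time = 20
  J3 runs 3 units, time = 23
  J1 runs 4 units, time = 27
  J2 runs 2 units, time = 29
  J1 runs 3 units, time = 32
Finish times: [32, 29, 23]
Average turnaround = 84/3 = 28.0

28.0


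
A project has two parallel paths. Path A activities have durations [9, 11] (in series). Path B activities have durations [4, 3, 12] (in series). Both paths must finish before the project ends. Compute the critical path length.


Path A total = 9 + 11 = 20
Path B total = 4 + 3 + 12 = 19
Critical path = longest path = max(20, 19) = 20

20


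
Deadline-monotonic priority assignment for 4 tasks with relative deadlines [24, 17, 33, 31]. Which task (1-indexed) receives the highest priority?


Sort tasks by relative deadline (ascending):
  Task 2: deadline = 17
  Task 1: deadline = 24
  Task 4: deadline = 31
  Task 3: deadline = 33
Priority order (highest first): [2, 1, 4, 3]
Highest priority task = 2

2


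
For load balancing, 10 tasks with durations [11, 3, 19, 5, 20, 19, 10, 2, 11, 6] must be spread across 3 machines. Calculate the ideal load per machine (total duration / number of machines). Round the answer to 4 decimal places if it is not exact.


Total processing time = 11 + 3 + 19 + 5 + 20 + 19 + 10 + 2 + 11 + 6 = 106
Number of machines = 3
Ideal balanced load = 106 / 3 = 35.3333

35.3333


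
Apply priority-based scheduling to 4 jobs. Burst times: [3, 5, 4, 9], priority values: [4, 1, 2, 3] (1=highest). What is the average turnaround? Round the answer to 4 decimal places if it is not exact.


Sort by priority (ascending = highest first):
Order: [(1, 5), (2, 4), (3, 9), (4, 3)]
Completion times:
  Priority 1, burst=5, C=5
  Priority 2, burst=4, C=9
  Priority 3, burst=9, C=18
  Priority 4, burst=3, C=21
Average turnaround = 53/4 = 13.25

13.25


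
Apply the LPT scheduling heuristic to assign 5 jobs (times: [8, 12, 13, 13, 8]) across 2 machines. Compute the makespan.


Sort jobs in decreasing order (LPT): [13, 13, 12, 8, 8]
Assign each job to the least loaded machine:
  Machine 1: jobs [13, 12], load = 25
  Machine 2: jobs [13, 8, 8], load = 29
Makespan = max load = 29

29


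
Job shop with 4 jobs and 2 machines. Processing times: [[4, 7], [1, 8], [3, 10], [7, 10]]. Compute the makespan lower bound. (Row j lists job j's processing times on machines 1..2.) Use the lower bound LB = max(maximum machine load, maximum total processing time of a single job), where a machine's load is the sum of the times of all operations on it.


Machine loads:
  Machine 1: 4 + 1 + 3 + 7 = 15
  Machine 2: 7 + 8 + 10 + 10 = 35
Max machine load = 35
Job totals:
  Job 1: 11
  Job 2: 9
  Job 3: 13
  Job 4: 17
Max job total = 17
Lower bound = max(35, 17) = 35

35


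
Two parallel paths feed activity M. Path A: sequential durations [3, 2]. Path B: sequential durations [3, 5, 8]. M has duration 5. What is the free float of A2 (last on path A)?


ES(A2) = sum of predecessors on chain A = 3
EF(A2) = ES + duration = 3 + 2 = 5
Successor of A2 is M. ES(M) = max(sum(A), sum(B)) = max(5, 16) = 16
Free float = ES(successor) - EF(current) = 16 - 5 = 11

11


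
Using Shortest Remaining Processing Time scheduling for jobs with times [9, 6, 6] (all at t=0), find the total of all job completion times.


Since all jobs arrive at t=0, SRPT equals SPT ordering.
SPT order: [6, 6, 9]
Completion times:
  Job 1: p=6, C=6
  Job 2: p=6, C=12
  Job 3: p=9, C=21
Total completion time = 6 + 12 + 21 = 39

39


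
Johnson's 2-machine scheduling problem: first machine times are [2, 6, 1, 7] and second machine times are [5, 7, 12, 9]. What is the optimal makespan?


Apply Johnson's rule:
  Group 1 (a <= b): [(3, 1, 12), (1, 2, 5), (2, 6, 7), (4, 7, 9)]
  Group 2 (a > b): []
Optimal job order: [3, 1, 2, 4]
Schedule:
  Job 3: M1 done at 1, M2 done at 13
  Job 1: M1 done at 3, M2 done at 18
  Job 2: M1 done at 9, M2 done at 25
  Job 4: M1 done at 16, M2 done at 34
Makespan = 34

34


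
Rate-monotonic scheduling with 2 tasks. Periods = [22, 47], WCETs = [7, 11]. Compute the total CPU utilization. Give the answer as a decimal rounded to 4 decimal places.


Compute individual utilizations (exact fractions):
  Task 1: C/T = 7/22 (approx. 0.3182)
  Task 2: C/T = 11/47 (approx. 0.234)
Total utilization U = 7/22 + 11/47 = 571/1034
Rounded to 4 decimal places: U = 0.5522
RM (Liu & Layland) bound for 2 tasks = 0.828427; compare with U = 571/1034 (approx. 0.552224)
U <= bound, so schedulable by RM sufficient condition.

0.5522


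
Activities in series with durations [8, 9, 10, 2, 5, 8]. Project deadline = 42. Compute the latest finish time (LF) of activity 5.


LF(activity 5) = deadline - sum of successor durations
Successors: activities 6 through 6 with durations [8]
Sum of successor durations = 8
LF = 42 - 8 = 34

34


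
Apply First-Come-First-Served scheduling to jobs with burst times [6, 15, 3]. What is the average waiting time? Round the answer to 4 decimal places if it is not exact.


FCFS order (as given): [6, 15, 3]
Waiting times:
  Job 1: wait = 0
  Job 2: wait = 6
  Job 3: wait = 21
Sum of waiting times = 27
Average waiting time = 27/3 = 9.0

9.0


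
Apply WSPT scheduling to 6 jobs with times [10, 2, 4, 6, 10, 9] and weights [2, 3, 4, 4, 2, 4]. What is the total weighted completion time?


Compute p/w ratios and sort ascending (WSPT): [(2, 3), (4, 4), (6, 4), (9, 4), (10, 2), (10, 2)]
Compute weighted completion times:
  Job (p=2,w=3): C=2, w*C=3*2=6
  Job (p=4,w=4): C=6, w*C=4*6=24
  Job (p=6,w=4): C=12, w*C=4*12=48
  Job (p=9,w=4): C=21, w*C=4*21=84
  Job (p=10,w=2): C=31, w*C=2*31=62
  Job (p=10,w=2): C=41, w*C=2*41=82
Total weighted completion time = 306

306


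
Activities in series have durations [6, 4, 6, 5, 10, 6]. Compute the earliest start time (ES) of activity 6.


Activity 6 starts after activities 1 through 5 complete.
Predecessor durations: [6, 4, 6, 5, 10]
ES = 6 + 4 + 6 + 5 + 10 = 31

31


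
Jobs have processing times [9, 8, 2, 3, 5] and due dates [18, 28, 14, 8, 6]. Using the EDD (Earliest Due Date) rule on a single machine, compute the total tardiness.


Sort by due date (EDD order): [(5, 6), (3, 8), (2, 14), (9, 18), (8, 28)]
Compute completion times and tardiness:
  Job 1: p=5, d=6, C=5, tardiness=max(0,5-6)=0
  Job 2: p=3, d=8, C=8, tardiness=max(0,8-8)=0
  Job 3: p=2, d=14, C=10, tardiness=max(0,10-14)=0
  Job 4: p=9, d=18, C=19, tardiness=max(0,19-18)=1
  Job 5: p=8, d=28, C=27, tardiness=max(0,27-28)=0
Total tardiness = 1

1


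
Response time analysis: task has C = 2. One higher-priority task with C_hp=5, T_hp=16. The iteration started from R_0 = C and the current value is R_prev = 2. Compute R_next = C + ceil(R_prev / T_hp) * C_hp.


R_next = C + ceil(R_prev / T_hp) * C_hp
ceil(2 / 16) = ceil(0.125) = 1
Interference = 1 * 5 = 5
R_next = 2 + 5 = 7

7


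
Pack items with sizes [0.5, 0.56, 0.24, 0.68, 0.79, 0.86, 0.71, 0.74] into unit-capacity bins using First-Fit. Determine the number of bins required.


Place items sequentially using First-Fit:
  Item 0.5 -> new Bin 1
  Item 0.56 -> new Bin 2
  Item 0.24 -> Bin 1 (now 0.74)
  Item 0.68 -> new Bin 3
  Item 0.79 -> new Bin 4
  Item 0.86 -> new Bin 5
  Item 0.71 -> new Bin 6
  Item 0.74 -> new Bin 7
Total bins used = 7

7


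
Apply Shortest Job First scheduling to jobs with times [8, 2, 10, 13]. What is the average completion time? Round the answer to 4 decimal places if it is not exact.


SJF order (ascending): [2, 8, 10, 13]
Completion times:
  Job 1: burst=2, C=2
  Job 2: burst=8, C=10
  Job 3: burst=10, C=20
  Job 4: burst=13, C=33
Average completion = 65/4 = 16.25

16.25


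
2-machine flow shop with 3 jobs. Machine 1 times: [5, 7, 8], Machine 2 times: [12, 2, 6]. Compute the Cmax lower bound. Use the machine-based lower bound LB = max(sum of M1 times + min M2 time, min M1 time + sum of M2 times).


LB1 = sum(M1 times) + min(M2 times) = 20 + 2 = 22
LB2 = min(M1 times) + sum(M2 times) = 5 + 20 = 25
Lower bound = max(LB1, LB2) = max(22, 25) = 25

25


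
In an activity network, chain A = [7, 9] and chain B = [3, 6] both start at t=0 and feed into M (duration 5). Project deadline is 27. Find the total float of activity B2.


Forward pass: ES(B2) = sum of predecessors on chain B = 3
EF = ES + duration = 3 + 6 = 9
Backward pass: LF(M) = deadline = 27; LS(M) = 27 - 5 = 22
LF(B2) = LS(M) - sum(successors on chain B) = 22 - 0 = 22
LS = LF - duration = 22 - 6 = 16
Total float = LS - ES = 16 - 3 = 13

13


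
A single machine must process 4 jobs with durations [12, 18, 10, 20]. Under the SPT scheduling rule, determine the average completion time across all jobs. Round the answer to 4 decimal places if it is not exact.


Sort jobs by processing time (SPT order): [10, 12, 18, 20]
Compute completion times sequentially:
  Job 1: processing = 10, completes at 10
  Job 2: processing = 12, completes at 22
  Job 3: processing = 18, completes at 40
  Job 4: processing = 20, completes at 60
Sum of completion times = 132
Average completion time = 132/4 = 33.0

33.0


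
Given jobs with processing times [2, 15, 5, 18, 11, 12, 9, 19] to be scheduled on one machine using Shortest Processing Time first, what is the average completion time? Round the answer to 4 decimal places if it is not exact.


Sort jobs by processing time (SPT order): [2, 5, 9, 11, 12, 15, 18, 19]
Compute completion times sequentially:
  Job 1: processing = 2, completes at 2
  Job 2: processing = 5, completes at 7
  Job 3: processing = 9, completes at 16
  Job 4: processing = 11, completes at 27
  Job 5: processing = 12, completes at 39
  Job 6: processing = 15, completes at 54
  Job 7: processing = 18, completes at 72
  Job 8: processing = 19, completes at 91
Sum of completion times = 308
Average completion time = 308/8 = 38.5

38.5


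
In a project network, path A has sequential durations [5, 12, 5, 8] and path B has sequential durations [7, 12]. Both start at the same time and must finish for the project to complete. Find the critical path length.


Path A total = 5 + 12 + 5 + 8 = 30
Path B total = 7 + 12 = 19
Critical path = longest path = max(30, 19) = 30

30


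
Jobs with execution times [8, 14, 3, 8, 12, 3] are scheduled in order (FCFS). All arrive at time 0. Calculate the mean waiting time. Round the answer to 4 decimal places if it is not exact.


FCFS order (as given): [8, 14, 3, 8, 12, 3]
Waiting times:
  Job 1: wait = 0
  Job 2: wait = 8
  Job 3: wait = 22
  Job 4: wait = 25
  Job 5: wait = 33
  Job 6: wait = 45
Sum of waiting times = 133
Average waiting time = 133/6 = 22.1667

22.1667


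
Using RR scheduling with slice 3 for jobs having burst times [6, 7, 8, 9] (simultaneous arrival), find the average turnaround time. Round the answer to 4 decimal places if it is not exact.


Time quantum = 3
Execution trace:
  J1 runs 3 units, time = 3
  J2 runs 3 units, time = 6
  J3 runs 3 units, time = 9
  J4 runs 3 units, time = 12
  J1 runs 3 units, time = 15
  J2 runs 3 units, time = 18
  J3 runs 3 units, time = 21
  J4 runs 3 units, time = 24
  J2 runs 1 units, time = 25
  J3 runs 2 units, time = 27
  J4 runs 3 units, time = 30
Finish times: [15, 25, 27, 30]
Average turnaround = 97/4 = 24.25

24.25


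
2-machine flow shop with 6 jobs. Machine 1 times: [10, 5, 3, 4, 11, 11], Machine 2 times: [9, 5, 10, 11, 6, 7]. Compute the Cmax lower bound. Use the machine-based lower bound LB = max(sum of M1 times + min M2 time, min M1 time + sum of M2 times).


LB1 = sum(M1 times) + min(M2 times) = 44 + 5 = 49
LB2 = min(M1 times) + sum(M2 times) = 3 + 48 = 51
Lower bound = max(LB1, LB2) = max(49, 51) = 51

51


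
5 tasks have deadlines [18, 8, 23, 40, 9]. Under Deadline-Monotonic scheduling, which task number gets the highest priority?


Sort tasks by relative deadline (ascending):
  Task 2: deadline = 8
  Task 5: deadline = 9
  Task 1: deadline = 18
  Task 3: deadline = 23
  Task 4: deadline = 40
Priority order (highest first): [2, 5, 1, 3, 4]
Highest priority task = 2

2


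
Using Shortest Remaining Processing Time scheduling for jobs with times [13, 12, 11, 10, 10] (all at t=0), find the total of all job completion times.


Since all jobs arrive at t=0, SRPT equals SPT ordering.
SPT order: [10, 10, 11, 12, 13]
Completion times:
  Job 1: p=10, C=10
  Job 2: p=10, C=20
  Job 3: p=11, C=31
  Job 4: p=12, C=43
  Job 5: p=13, C=56
Total completion time = 10 + 20 + 31 + 43 + 56 = 160

160


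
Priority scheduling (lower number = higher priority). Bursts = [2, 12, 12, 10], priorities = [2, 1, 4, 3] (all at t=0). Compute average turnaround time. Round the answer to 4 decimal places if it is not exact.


Sort by priority (ascending = highest first):
Order: [(1, 12), (2, 2), (3, 10), (4, 12)]
Completion times:
  Priority 1, burst=12, C=12
  Priority 2, burst=2, C=14
  Priority 3, burst=10, C=24
  Priority 4, burst=12, C=36
Average turnaround = 86/4 = 21.5

21.5


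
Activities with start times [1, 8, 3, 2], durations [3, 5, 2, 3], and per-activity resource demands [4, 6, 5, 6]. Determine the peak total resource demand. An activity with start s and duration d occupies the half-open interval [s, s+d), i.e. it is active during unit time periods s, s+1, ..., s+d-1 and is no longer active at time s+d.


Each activity i is active on [start_i, start_i + duration_i).
Compute total resource usage per time slot:
  t=0: active resources = [], total = 0
  t=1: active resources = [4], total = 4
  t=2: active resources = [4, 6], total = 10
  t=3: active resources = [4, 5, 6], total = 15
  t=4: active resources = [5, 6], total = 11
  t=5: active resources = [], total = 0
  t=6: active resources = [], total = 0
  t=7: active resources = [], total = 0
  t=8: active resources = [6], total = 6
  t=9: active resources = [6], total = 6
  t=10: active resources = [6], total = 6
  t=11: active resources = [6], total = 6
  t=12: active resources = [6], total = 6
Peak resource demand = 15

15


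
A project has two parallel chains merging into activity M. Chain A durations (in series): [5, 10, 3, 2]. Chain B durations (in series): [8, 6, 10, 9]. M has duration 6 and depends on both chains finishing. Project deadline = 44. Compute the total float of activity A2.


Forward pass: ES(A2) = sum of predecessors on chain A = 5
EF = ES + duration = 5 + 10 = 15
Backward pass: LF(M) = deadline = 44; LS(M) = 44 - 6 = 38
LF(A2) = LS(M) - sum(successors on chain A) = 38 - 5 = 33
LS = LF - duration = 33 - 10 = 23
Total float = LS - ES = 23 - 5 = 18

18


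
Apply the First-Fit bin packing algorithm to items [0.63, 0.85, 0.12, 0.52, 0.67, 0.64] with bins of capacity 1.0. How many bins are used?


Place items sequentially using First-Fit:
  Item 0.63 -> new Bin 1
  Item 0.85 -> new Bin 2
  Item 0.12 -> Bin 1 (now 0.75)
  Item 0.52 -> new Bin 3
  Item 0.67 -> new Bin 4
  Item 0.64 -> new Bin 5
Total bins used = 5

5


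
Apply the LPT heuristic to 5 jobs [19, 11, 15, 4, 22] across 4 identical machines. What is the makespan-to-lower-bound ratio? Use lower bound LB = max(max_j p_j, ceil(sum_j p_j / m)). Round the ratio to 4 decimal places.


LPT order: [22, 19, 15, 11, 4]
Machine loads after assignment: [22, 19, 15, 15]
LPT makespan = 22
Lower bound = max(max_job, ceil(total/4)) = max(22, 18) = 22
Ratio = 22 / 22 = 1.0

1.0


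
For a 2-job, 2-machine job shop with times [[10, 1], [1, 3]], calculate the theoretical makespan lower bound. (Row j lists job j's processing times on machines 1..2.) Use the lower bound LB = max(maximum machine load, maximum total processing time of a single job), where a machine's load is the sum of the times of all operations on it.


Machine loads:
  Machine 1: 10 + 1 = 11
  Machine 2: 1 + 3 = 4
Max machine load = 11
Job totals:
  Job 1: 11
  Job 2: 4
Max job total = 11
Lower bound = max(11, 11) = 11

11


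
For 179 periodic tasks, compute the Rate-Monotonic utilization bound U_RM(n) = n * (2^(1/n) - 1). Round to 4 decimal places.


Compute 2^(1/179) = 1.0038798378
Subtract 1: 1.0038798378 - 1 = 0.0038798378
Multiply by n: 179 * 0.0038798378 = 0.6944909662
Round to 4 dp: 0.6945

0.6945


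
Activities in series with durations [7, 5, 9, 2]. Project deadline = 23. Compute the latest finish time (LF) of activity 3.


LF(activity 3) = deadline - sum of successor durations
Successors: activities 4 through 4 with durations [2]
Sum of successor durations = 2
LF = 23 - 2 = 21

21


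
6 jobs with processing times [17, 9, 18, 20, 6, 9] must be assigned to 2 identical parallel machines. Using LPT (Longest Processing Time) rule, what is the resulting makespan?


Sort jobs in decreasing order (LPT): [20, 18, 17, 9, 9, 6]
Assign each job to the least loaded machine:
  Machine 1: jobs [20, 9, 9], load = 38
  Machine 2: jobs [18, 17, 6], load = 41
Makespan = max load = 41

41


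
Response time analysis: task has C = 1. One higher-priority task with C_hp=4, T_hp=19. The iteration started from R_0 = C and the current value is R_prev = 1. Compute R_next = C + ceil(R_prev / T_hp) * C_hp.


R_next = C + ceil(R_prev / T_hp) * C_hp
ceil(1 / 19) = ceil(0.0526) = 1
Interference = 1 * 4 = 4
R_next = 1 + 4 = 5

5


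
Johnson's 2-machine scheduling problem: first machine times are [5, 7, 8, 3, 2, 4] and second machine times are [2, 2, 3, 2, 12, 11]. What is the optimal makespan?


Apply Johnson's rule:
  Group 1 (a <= b): [(5, 2, 12), (6, 4, 11)]
  Group 2 (a > b): [(3, 8, 3), (1, 5, 2), (2, 7, 2), (4, 3, 2)]
Optimal job order: [5, 6, 3, 1, 2, 4]
Schedule:
  Job 5: M1 done at 2, M2 done at 14
  Job 6: M1 done at 6, M2 done at 25
  Job 3: M1 done at 14, M2 done at 28
  Job 1: M1 done at 19, M2 done at 30
  Job 2: M1 done at 26, M2 done at 32
  Job 4: M1 done at 29, M2 done at 34
Makespan = 34

34


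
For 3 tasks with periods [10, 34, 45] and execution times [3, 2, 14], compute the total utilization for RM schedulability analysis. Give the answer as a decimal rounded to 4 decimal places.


Compute individual utilizations (exact fractions):
  Task 1: C/T = 3/10 (approx. 0.3)
  Task 2: C/T = 2/34 = 1/17 (approx. 0.0588)
  Task 3: C/T = 14/45 (approx. 0.3111)
Total utilization U = 3/10 + 1/17 + 14/45 = 205/306
Rounded to 4 decimal places: U = 0.6699
RM (Liu & Layland) bound for 3 tasks = 0.779763; compare with U = 205/306 (approx. 0.669935)
U <= bound, so schedulable by RM sufficient condition.

0.6699


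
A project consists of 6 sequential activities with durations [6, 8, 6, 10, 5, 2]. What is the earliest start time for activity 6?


Activity 6 starts after activities 1 through 5 complete.
Predecessor durations: [6, 8, 6, 10, 5]
ES = 6 + 8 + 6 + 10 + 5 = 35

35


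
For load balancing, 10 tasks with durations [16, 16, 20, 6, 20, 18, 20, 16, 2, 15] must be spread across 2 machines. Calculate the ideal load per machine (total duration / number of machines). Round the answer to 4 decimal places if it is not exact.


Total processing time = 16 + 16 + 20 + 6 + 20 + 18 + 20 + 16 + 2 + 15 = 149
Number of machines = 2
Ideal balanced load = 149 / 2 = 74.5

74.5


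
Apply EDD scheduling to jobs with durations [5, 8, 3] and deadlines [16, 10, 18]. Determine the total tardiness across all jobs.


Sort by due date (EDD order): [(8, 10), (5, 16), (3, 18)]
Compute completion times and tardiness:
  Job 1: p=8, d=10, C=8, tardiness=max(0,8-10)=0
  Job 2: p=5, d=16, C=13, tardiness=max(0,13-16)=0
  Job 3: p=3, d=18, C=16, tardiness=max(0,16-18)=0
Total tardiness = 0

0


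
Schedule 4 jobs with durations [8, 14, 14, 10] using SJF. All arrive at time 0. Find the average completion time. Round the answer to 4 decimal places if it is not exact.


SJF order (ascending): [8, 10, 14, 14]
Completion times:
  Job 1: burst=8, C=8
  Job 2: burst=10, C=18
  Job 3: burst=14, C=32
  Job 4: burst=14, C=46
Average completion = 104/4 = 26.0

26.0


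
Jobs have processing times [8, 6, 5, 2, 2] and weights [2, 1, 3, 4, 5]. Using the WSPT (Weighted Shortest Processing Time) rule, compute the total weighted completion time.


Compute p/w ratios and sort ascending (WSPT): [(2, 5), (2, 4), (5, 3), (8, 2), (6, 1)]
Compute weighted completion times:
  Job (p=2,w=5): C=2, w*C=5*2=10
  Job (p=2,w=4): C=4, w*C=4*4=16
  Job (p=5,w=3): C=9, w*C=3*9=27
  Job (p=8,w=2): C=17, w*C=2*17=34
  Job (p=6,w=1): C=23, w*C=1*23=23
Total weighted completion time = 110

110


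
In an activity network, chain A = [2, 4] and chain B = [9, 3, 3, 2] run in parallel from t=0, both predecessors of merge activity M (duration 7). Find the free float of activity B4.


ES(B4) = sum of predecessors on chain B = 15
EF(B4) = ES + duration = 15 + 2 = 17
Successor of B4 is M. ES(M) = max(sum(A), sum(B)) = max(6, 17) = 17
Free float = ES(successor) - EF(current) = 17 - 17 = 0

0


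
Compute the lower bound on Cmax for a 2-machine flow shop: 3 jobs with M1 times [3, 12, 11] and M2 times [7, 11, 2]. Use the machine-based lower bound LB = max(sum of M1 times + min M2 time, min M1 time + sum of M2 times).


LB1 = sum(M1 times) + min(M2 times) = 26 + 2 = 28
LB2 = min(M1 times) + sum(M2 times) = 3 + 20 = 23
Lower bound = max(LB1, LB2) = max(28, 23) = 28

28


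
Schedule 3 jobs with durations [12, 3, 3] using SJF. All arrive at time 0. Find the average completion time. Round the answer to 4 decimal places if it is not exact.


SJF order (ascending): [3, 3, 12]
Completion times:
  Job 1: burst=3, C=3
  Job 2: burst=3, C=6
  Job 3: burst=12, C=18
Average completion = 27/3 = 9.0

9.0


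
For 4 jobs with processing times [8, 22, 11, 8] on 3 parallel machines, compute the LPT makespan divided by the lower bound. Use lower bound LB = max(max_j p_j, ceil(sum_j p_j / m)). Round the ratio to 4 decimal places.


LPT order: [22, 11, 8, 8]
Machine loads after assignment: [22, 11, 16]
LPT makespan = 22
Lower bound = max(max_job, ceil(total/3)) = max(22, 17) = 22
Ratio = 22 / 22 = 1.0

1.0


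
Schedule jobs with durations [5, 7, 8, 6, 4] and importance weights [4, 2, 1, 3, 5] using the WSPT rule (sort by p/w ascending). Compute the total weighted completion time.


Compute p/w ratios and sort ascending (WSPT): [(4, 5), (5, 4), (6, 3), (7, 2), (8, 1)]
Compute weighted completion times:
  Job (p=4,w=5): C=4, w*C=5*4=20
  Job (p=5,w=4): C=9, w*C=4*9=36
  Job (p=6,w=3): C=15, w*C=3*15=45
  Job (p=7,w=2): C=22, w*C=2*22=44
  Job (p=8,w=1): C=30, w*C=1*30=30
Total weighted completion time = 175

175


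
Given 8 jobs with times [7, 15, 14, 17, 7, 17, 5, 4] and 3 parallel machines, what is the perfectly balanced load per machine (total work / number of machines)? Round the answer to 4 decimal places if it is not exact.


Total processing time = 7 + 15 + 14 + 17 + 7 + 17 + 5 + 4 = 86
Number of machines = 3
Ideal balanced load = 86 / 3 = 28.6667

28.6667


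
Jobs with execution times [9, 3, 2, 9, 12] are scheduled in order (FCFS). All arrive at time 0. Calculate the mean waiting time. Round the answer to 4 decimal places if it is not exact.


FCFS order (as given): [9, 3, 2, 9, 12]
Waiting times:
  Job 1: wait = 0
  Job 2: wait = 9
  Job 3: wait = 12
  Job 4: wait = 14
  Job 5: wait = 23
Sum of waiting times = 58
Average waiting time = 58/5 = 11.6

11.6


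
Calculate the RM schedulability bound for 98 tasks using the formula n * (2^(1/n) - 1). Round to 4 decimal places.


Compute 2^(1/98) = 1.0070980027
Subtract 1: 1.0070980027 - 1 = 0.0070980027
Multiply by n: 98 * 0.0070980027 = 0.6956042646
Round to 4 dp: 0.6956

0.6956


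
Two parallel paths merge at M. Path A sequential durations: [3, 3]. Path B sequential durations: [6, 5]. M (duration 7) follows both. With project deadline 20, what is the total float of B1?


Forward pass: ES(B1) = sum of predecessors on chain B = 0
EF = ES + duration = 0 + 6 = 6
Backward pass: LF(M) = deadline = 20; LS(M) = 20 - 7 = 13
LF(B1) = LS(M) - sum(successors on chain B) = 13 - 5 = 8
LS = LF - duration = 8 - 6 = 2
Total float = LS - ES = 2 - 0 = 2

2


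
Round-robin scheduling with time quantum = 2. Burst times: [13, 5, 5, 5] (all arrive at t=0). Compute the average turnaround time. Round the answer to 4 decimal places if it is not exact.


Time quantum = 2
Execution trace:
  J1 runs 2 units, time = 2
  J2 runs 2 units, time = 4
  J3 runs 2 units, time = 6
  J4 runs 2 units, time = 8
  J1 runs 2 units, time = 10
  J2 runs 2 units, time = 12
  J3 runs 2 units, time = 14
  J4 runs 2 units, time = 16
  J1 runs 2 units, time = 18
  J2 runs 1 units, time = 19
  J3 runs 1 units, time = 20
  J4 runs 1 units, time = 21
  J1 runs 2 units, time = 23
  J1 runs 2 units, time = 25
  J1 runs 2 units, time = 27
  J1 runs 1 units, time = 28
Finish times: [28, 19, 20, 21]
Average turnaround = 88/4 = 22.0

22.0


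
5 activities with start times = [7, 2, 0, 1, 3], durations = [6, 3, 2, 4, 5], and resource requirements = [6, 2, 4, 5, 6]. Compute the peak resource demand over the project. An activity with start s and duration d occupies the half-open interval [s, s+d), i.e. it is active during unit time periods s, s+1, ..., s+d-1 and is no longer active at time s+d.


Each activity i is active on [start_i, start_i + duration_i).
Compute total resource usage per time slot:
  t=0: active resources = [4], total = 4
  t=1: active resources = [4, 5], total = 9
  t=2: active resources = [2, 5], total = 7
  t=3: active resources = [2, 5, 6], total = 13
  t=4: active resources = [2, 5, 6], total = 13
  t=5: active resources = [6], total = 6
  t=6: active resources = [6], total = 6
  t=7: active resources = [6, 6], total = 12
  t=8: active resources = [6], total = 6
  t=9: active resources = [6], total = 6
  t=10: active resources = [6], total = 6
  t=11: active resources = [6], total = 6
  t=12: active resources = [6], total = 6
Peak resource demand = 13

13


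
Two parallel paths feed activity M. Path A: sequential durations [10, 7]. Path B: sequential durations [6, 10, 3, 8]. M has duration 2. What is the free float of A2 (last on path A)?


ES(A2) = sum of predecessors on chain A = 10
EF(A2) = ES + duration = 10 + 7 = 17
Successor of A2 is M. ES(M) = max(sum(A), sum(B)) = max(17, 27) = 27
Free float = ES(successor) - EF(current) = 27 - 17 = 10

10


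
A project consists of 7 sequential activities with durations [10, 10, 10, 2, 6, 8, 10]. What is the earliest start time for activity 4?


Activity 4 starts after activities 1 through 3 complete.
Predecessor durations: [10, 10, 10]
ES = 10 + 10 + 10 = 30

30


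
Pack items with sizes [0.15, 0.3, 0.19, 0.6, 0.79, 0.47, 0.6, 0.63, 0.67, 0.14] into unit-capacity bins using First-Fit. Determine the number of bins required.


Place items sequentially using First-Fit:
  Item 0.15 -> new Bin 1
  Item 0.3 -> Bin 1 (now 0.45)
  Item 0.19 -> Bin 1 (now 0.64)
  Item 0.6 -> new Bin 2
  Item 0.79 -> new Bin 3
  Item 0.47 -> new Bin 4
  Item 0.6 -> new Bin 5
  Item 0.63 -> new Bin 6
  Item 0.67 -> new Bin 7
  Item 0.14 -> Bin 1 (now 0.78)
Total bins used = 7

7


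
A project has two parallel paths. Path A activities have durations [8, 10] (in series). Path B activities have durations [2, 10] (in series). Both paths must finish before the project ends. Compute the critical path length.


Path A total = 8 + 10 = 18
Path B total = 2 + 10 = 12
Critical path = longest path = max(18, 12) = 18

18


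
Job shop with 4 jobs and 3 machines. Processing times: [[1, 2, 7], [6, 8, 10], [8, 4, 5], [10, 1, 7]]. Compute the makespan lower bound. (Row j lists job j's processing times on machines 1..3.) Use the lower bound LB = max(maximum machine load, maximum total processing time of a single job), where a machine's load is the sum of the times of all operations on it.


Machine loads:
  Machine 1: 1 + 6 + 8 + 10 = 25
  Machine 2: 2 + 8 + 4 + 1 = 15
  Machine 3: 7 + 10 + 5 + 7 = 29
Max machine load = 29
Job totals:
  Job 1: 10
  Job 2: 24
  Job 3: 17
  Job 4: 18
Max job total = 24
Lower bound = max(29, 24) = 29

29


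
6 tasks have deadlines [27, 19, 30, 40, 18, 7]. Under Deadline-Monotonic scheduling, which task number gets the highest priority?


Sort tasks by relative deadline (ascending):
  Task 6: deadline = 7
  Task 5: deadline = 18
  Task 2: deadline = 19
  Task 1: deadline = 27
  Task 3: deadline = 30
  Task 4: deadline = 40
Priority order (highest first): [6, 5, 2, 1, 3, 4]
Highest priority task = 6

6


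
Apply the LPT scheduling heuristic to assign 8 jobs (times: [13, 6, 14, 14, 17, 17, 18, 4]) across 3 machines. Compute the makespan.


Sort jobs in decreasing order (LPT): [18, 17, 17, 14, 14, 13, 6, 4]
Assign each job to the least loaded machine:
  Machine 1: jobs [18, 13, 6], load = 37
  Machine 2: jobs [17, 14, 4], load = 35
  Machine 3: jobs [17, 14], load = 31
Makespan = max load = 37

37


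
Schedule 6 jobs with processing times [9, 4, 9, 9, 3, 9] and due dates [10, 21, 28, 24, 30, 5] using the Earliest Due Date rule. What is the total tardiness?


Sort by due date (EDD order): [(9, 5), (9, 10), (4, 21), (9, 24), (9, 28), (3, 30)]
Compute completion times and tardiness:
  Job 1: p=9, d=5, C=9, tardiness=max(0,9-5)=4
  Job 2: p=9, d=10, C=18, tardiness=max(0,18-10)=8
  Job 3: p=4, d=21, C=22, tardiness=max(0,22-21)=1
  Job 4: p=9, d=24, C=31, tardiness=max(0,31-24)=7
  Job 5: p=9, d=28, C=40, tardiness=max(0,40-28)=12
  Job 6: p=3, d=30, C=43, tardiness=max(0,43-30)=13
Total tardiness = 45

45


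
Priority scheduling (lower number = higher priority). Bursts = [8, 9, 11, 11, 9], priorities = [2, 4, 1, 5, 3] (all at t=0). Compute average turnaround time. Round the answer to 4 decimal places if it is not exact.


Sort by priority (ascending = highest first):
Order: [(1, 11), (2, 8), (3, 9), (4, 9), (5, 11)]
Completion times:
  Priority 1, burst=11, C=11
  Priority 2, burst=8, C=19
  Priority 3, burst=9, C=28
  Priority 4, burst=9, C=37
  Priority 5, burst=11, C=48
Average turnaround = 143/5 = 28.6

28.6


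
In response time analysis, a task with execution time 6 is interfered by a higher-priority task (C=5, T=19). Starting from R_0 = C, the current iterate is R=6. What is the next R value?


R_next = C + ceil(R_prev / T_hp) * C_hp
ceil(6 / 19) = ceil(0.3158) = 1
Interference = 1 * 5 = 5
R_next = 6 + 5 = 11

11


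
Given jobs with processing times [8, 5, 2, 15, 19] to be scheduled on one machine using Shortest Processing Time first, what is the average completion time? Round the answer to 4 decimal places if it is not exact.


Sort jobs by processing time (SPT order): [2, 5, 8, 15, 19]
Compute completion times sequentially:
  Job 1: processing = 2, completes at 2
  Job 2: processing = 5, completes at 7
  Job 3: processing = 8, completes at 15
  Job 4: processing = 15, completes at 30
  Job 5: processing = 19, completes at 49
Sum of completion times = 103
Average completion time = 103/5 = 20.6

20.6


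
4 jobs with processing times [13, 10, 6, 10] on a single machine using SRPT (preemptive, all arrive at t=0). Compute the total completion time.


Since all jobs arrive at t=0, SRPT equals SPT ordering.
SPT order: [6, 10, 10, 13]
Completion times:
  Job 1: p=6, C=6
  Job 2: p=10, C=16
  Job 3: p=10, C=26
  Job 4: p=13, C=39
Total completion time = 6 + 16 + 26 + 39 = 87

87


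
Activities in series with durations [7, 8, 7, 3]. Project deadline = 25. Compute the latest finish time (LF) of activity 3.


LF(activity 3) = deadline - sum of successor durations
Successors: activities 4 through 4 with durations [3]
Sum of successor durations = 3
LF = 25 - 3 = 22

22


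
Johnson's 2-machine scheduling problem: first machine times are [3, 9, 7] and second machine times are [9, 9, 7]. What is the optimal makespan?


Apply Johnson's rule:
  Group 1 (a <= b): [(1, 3, 9), (3, 7, 7), (2, 9, 9)]
  Group 2 (a > b): []
Optimal job order: [1, 3, 2]
Schedule:
  Job 1: M1 done at 3, M2 done at 12
  Job 3: M1 done at 10, M2 done at 19
  Job 2: M1 done at 19, M2 done at 28
Makespan = 28

28


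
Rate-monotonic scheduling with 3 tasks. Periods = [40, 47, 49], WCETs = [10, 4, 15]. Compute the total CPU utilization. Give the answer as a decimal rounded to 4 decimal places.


Compute individual utilizations (exact fractions):
  Task 1: C/T = 10/40 = 1/4 (approx. 0.25)
  Task 2: C/T = 4/47 (approx. 0.0851)
  Task 3: C/T = 15/49 (approx. 0.3061)
Total utilization U = 1/4 + 4/47 + 15/49 = 5907/9212
Rounded to 4 decimal places: U = 0.6412
RM (Liu & Layland) bound for 3 tasks = 0.779763; compare with U = 5907/9212 (approx. 0.641229)
U <= bound, so schedulable by RM sufficient condition.

0.6412


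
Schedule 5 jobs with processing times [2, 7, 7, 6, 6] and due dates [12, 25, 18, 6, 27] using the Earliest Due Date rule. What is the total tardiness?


Sort by due date (EDD order): [(6, 6), (2, 12), (7, 18), (7, 25), (6, 27)]
Compute completion times and tardiness:
  Job 1: p=6, d=6, C=6, tardiness=max(0,6-6)=0
  Job 2: p=2, d=12, C=8, tardiness=max(0,8-12)=0
  Job 3: p=7, d=18, C=15, tardiness=max(0,15-18)=0
  Job 4: p=7, d=25, C=22, tardiness=max(0,22-25)=0
  Job 5: p=6, d=27, C=28, tardiness=max(0,28-27)=1
Total tardiness = 1

1


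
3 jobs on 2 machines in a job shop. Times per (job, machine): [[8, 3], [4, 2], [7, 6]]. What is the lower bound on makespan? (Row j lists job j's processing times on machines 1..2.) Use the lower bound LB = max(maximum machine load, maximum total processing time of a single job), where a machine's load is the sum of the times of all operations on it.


Machine loads:
  Machine 1: 8 + 4 + 7 = 19
  Machine 2: 3 + 2 + 6 = 11
Max machine load = 19
Job totals:
  Job 1: 11
  Job 2: 6
  Job 3: 13
Max job total = 13
Lower bound = max(19, 13) = 19

19


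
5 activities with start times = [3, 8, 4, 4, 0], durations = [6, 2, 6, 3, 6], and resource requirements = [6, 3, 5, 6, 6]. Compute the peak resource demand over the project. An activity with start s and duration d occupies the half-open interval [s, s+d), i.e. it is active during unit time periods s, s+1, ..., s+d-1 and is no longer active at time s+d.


Each activity i is active on [start_i, start_i + duration_i).
Compute total resource usage per time slot:
  t=0: active resources = [6], total = 6
  t=1: active resources = [6], total = 6
  t=2: active resources = [6], total = 6
  t=3: active resources = [6, 6], total = 12
  t=4: active resources = [6, 5, 6, 6], total = 23
  t=5: active resources = [6, 5, 6, 6], total = 23
  t=6: active resources = [6, 5, 6], total = 17
  t=7: active resources = [6, 5], total = 11
  t=8: active resources = [6, 3, 5], total = 14
  t=9: active resources = [3, 5], total = 8
Peak resource demand = 23

23


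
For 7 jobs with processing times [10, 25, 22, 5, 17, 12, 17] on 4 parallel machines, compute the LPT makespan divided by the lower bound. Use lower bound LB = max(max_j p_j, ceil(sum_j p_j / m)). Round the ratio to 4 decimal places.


LPT order: [25, 22, 17, 17, 12, 10, 5]
Machine loads after assignment: [25, 27, 29, 27]
LPT makespan = 29
Lower bound = max(max_job, ceil(total/4)) = max(25, 27) = 27
Ratio = 29 / 27 = 1.0741

1.0741


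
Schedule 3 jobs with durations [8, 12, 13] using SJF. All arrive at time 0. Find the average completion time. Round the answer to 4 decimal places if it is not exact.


SJF order (ascending): [8, 12, 13]
Completion times:
  Job 1: burst=8, C=8
  Job 2: burst=12, C=20
  Job 3: burst=13, C=33
Average completion = 61/3 = 20.3333

20.3333


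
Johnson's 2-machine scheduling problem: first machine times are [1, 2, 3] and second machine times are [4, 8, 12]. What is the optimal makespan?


Apply Johnson's rule:
  Group 1 (a <= b): [(1, 1, 4), (2, 2, 8), (3, 3, 12)]
  Group 2 (a > b): []
Optimal job order: [1, 2, 3]
Schedule:
  Job 1: M1 done at 1, M2 done at 5
  Job 2: M1 done at 3, M2 done at 13
  Job 3: M1 done at 6, M2 done at 25
Makespan = 25

25


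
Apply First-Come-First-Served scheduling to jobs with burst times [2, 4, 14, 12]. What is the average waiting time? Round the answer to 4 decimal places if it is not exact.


FCFS order (as given): [2, 4, 14, 12]
Waiting times:
  Job 1: wait = 0
  Job 2: wait = 2
  Job 3: wait = 6
  Job 4: wait = 20
Sum of waiting times = 28
Average waiting time = 28/4 = 7.0

7.0


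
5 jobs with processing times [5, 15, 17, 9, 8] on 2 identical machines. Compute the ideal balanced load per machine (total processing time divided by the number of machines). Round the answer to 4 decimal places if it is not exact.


Total processing time = 5 + 15 + 17 + 9 + 8 = 54
Number of machines = 2
Ideal balanced load = 54 / 2 = 27.0

27.0


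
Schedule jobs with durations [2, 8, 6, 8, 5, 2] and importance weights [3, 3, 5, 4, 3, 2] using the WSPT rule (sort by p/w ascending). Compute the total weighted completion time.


Compute p/w ratios and sort ascending (WSPT): [(2, 3), (2, 2), (6, 5), (5, 3), (8, 4), (8, 3)]
Compute weighted completion times:
  Job (p=2,w=3): C=2, w*C=3*2=6
  Job (p=2,w=2): C=4, w*C=2*4=8
  Job (p=6,w=5): C=10, w*C=5*10=50
  Job (p=5,w=3): C=15, w*C=3*15=45
  Job (p=8,w=4): C=23, w*C=4*23=92
  Job (p=8,w=3): C=31, w*C=3*31=93
Total weighted completion time = 294

294


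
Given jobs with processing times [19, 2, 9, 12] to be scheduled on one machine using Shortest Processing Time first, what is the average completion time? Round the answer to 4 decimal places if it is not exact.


Sort jobs by processing time (SPT order): [2, 9, 12, 19]
Compute completion times sequentially:
  Job 1: processing = 2, completes at 2
  Job 2: processing = 9, completes at 11
  Job 3: processing = 12, completes at 23
  Job 4: processing = 19, completes at 42
Sum of completion times = 78
Average completion time = 78/4 = 19.5

19.5


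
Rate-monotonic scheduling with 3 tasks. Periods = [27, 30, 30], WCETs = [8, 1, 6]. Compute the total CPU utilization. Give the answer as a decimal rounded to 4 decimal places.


Compute individual utilizations (exact fractions):
  Task 1: C/T = 8/27 (approx. 0.2963)
  Task 2: C/T = 1/30 (approx. 0.0333)
  Task 3: C/T = 6/30 = 1/5 (approx. 0.2)
Total utilization U = 8/27 + 1/30 + 1/5 = 143/270
Rounded to 4 decimal places: U = 0.5296
RM (Liu & Layland) bound for 3 tasks = 0.779763; compare with U = 143/270 (approx. 0.529630)
U <= bound, so schedulable by RM sufficient condition.

0.5296


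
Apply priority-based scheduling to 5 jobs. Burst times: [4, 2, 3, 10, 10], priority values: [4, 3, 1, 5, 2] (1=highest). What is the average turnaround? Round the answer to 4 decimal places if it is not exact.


Sort by priority (ascending = highest first):
Order: [(1, 3), (2, 10), (3, 2), (4, 4), (5, 10)]
Completion times:
  Priority 1, burst=3, C=3
  Priority 2, burst=10, C=13
  Priority 3, burst=2, C=15
  Priority 4, burst=4, C=19
  Priority 5, burst=10, C=29
Average turnaround = 79/5 = 15.8

15.8


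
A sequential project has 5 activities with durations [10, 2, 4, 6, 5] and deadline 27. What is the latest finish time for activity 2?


LF(activity 2) = deadline - sum of successor durations
Successors: activities 3 through 5 with durations [4, 6, 5]
Sum of successor durations = 15
LF = 27 - 15 = 12

12


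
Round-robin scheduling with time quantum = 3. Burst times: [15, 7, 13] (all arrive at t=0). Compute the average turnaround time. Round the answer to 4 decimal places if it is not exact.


Time quantum = 3
Execution trace:
  J1 runs 3 units, time = 3
  J2 runs 3 units, time = 6
  J3 runs 3 units, time = 9
  J1 runs 3 units, time = 12
  J2 runs 3 units, time = 15
  J3 runs 3 units, time = 18
  J1 runs 3 units, time = 21
  J2 runs 1 units, time = 22
  J3 runs 3 units, time = 25
  J1 runs 3 units, time = 28
  J3 runs 3 units, time = 31
  J1 runs 3 units, time = 34
  J3 runs 1 units, time = 35
Finish times: [34, 22, 35]
Average turnaround = 91/3 = 30.3333

30.3333


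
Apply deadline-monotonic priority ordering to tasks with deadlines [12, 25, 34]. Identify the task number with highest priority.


Sort tasks by relative deadline (ascending):
  Task 1: deadline = 12
  Task 2: deadline = 25
  Task 3: deadline = 34
Priority order (highest first): [1, 2, 3]
Highest priority task = 1

1
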